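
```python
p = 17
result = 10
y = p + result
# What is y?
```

Trace:
`p = 17` → p = 17
`result = 10` → result = 10
`y = p + result` → y = 27
So y = 27

Answer: 27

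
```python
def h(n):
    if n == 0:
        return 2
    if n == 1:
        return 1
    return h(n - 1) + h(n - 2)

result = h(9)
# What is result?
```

Build up from base cases: h(0)=2, h(1)=1, h(2)=3, h(3)=4, h(4)=7, h(5)=11, h(6)=18, ..., h(9)=76

Answer: 76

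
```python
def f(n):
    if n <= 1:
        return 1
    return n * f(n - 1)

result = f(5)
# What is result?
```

f(5) = 5 * 4 * 3 * 2 * 1 = 120

Answer: 120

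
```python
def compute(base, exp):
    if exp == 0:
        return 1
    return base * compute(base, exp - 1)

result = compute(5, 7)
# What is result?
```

compute(5, 7) = 5 * 5 * 5 * 5 * 5 * 5 * 5 = 78125

Answer: 78125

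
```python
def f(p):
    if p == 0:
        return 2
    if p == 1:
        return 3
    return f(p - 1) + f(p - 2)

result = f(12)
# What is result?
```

Build up from base cases: f(0)=2, f(1)=3, f(2)=5, f(3)=8, f(4)=13, f(5)=21, f(6)=34, ..., f(12)=610

Answer: 610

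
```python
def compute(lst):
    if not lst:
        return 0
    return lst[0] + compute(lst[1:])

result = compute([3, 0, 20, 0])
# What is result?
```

3 + 0 + 20 + 0 + 0 = 23

Answer: 23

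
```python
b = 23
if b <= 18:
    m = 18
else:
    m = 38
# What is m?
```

Trace:
`b = 23` → b = 23
`if b <= 18: ...` → b <= 18 is False, take else branch → m = 38
So m = 38

Answer: 38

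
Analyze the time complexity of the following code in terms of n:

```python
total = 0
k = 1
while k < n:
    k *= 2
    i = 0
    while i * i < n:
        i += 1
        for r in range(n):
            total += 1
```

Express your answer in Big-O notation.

Each loop level contributes: log n × √n × n. Multiplying the contributions gives O(n√n log n).

Answer: O(n√n log n)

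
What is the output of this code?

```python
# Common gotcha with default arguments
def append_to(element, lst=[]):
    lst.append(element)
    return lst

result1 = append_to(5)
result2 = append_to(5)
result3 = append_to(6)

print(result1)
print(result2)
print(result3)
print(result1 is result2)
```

Key concept: mutable default argument gotcha.
Step by step:
`result1 = append_to(5)` → result1 = [5]
`result2 = append_to(5)` → result1 = [5, 5] (same object as result2); result2 = [5, 5] (same object as result1)
`result3 = append_to(6)` → result1 = [5, 5, 6] (same object as result2, result3); result2 = [5, 5, 6] (same object as result1, result3); result3 = [5, 5, 6] (same object as result1, result2)
`print(result1)` → prints [5, 5, 6]
`print(result2)` → prints [5, 5, 6]
`print(result3)` → prints [5, 5, 6]
`print(result1 is result2)` → prints True

Answer:
[5, 5, 6]
[5, 5, 6]
[5, 5, 6]
True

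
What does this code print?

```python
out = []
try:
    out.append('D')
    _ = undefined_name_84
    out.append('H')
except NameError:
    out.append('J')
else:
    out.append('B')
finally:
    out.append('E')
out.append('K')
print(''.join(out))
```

Execution trace: 'D' (try body) → 'J' (except NameError) → 'E' (finally) → 'K' (after the try/except). Output: DJEK

Answer: DJEK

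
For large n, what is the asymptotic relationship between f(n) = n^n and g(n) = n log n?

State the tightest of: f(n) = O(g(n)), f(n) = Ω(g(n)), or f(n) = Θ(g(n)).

n^n vs n log n: f(n) = Ω(g(n)) but not O(g(n)) — n^n grows strictly faster than n log n.

Answer: f(n) = Ω(g(n)) but not O(g(n)) — n^n grows strictly faster than n log n.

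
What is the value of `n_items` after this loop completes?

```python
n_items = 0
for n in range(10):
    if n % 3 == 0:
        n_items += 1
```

Count numbers divisible by 3 in range(10)
`n_items` takes the values: 0 → 1 → 2 → 3 → 4

Answer: 4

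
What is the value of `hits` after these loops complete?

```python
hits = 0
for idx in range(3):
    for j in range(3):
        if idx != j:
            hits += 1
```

3² - 3 (exclude diagonal)
`hits` takes the values: 0 → 1 → 2 → 3 → 4 → 5 → 6

Answer: 6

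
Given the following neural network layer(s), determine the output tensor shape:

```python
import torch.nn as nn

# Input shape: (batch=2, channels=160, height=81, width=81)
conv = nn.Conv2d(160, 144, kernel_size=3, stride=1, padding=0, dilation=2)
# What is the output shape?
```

Input: (2, 160, 81, 81) -> Output: (2, 144, 77, 77)

Answer: (2, 144, 77, 77)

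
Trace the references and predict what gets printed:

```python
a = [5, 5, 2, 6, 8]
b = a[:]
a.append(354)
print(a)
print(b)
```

Key concept: slice [:] creates copy.
Step by step:
`a = [5, 5, 2, 6, 8]` → a = [5, 5, 2, 6, 8]
`b = a[:]` → b = [5, 5, 2, 6, 8]
`a.append(354)` → a = [5, 5, 2, 6, 8, 354]
`print(a)` → prints [5, 5, 2, 6, 8, 354]
`print(b)` → prints [5, 5, 2, 6, 8]

Answer:
[5, 5, 2, 6, 8, 354]
[5, 5, 2, 6, 8]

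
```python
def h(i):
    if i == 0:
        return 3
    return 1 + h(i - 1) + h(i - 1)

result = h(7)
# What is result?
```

h(i) = 1 + 2·h(i-1), h(0)=3. Closed form: (3+1)·2^7 - 1 = 511.

Answer: 511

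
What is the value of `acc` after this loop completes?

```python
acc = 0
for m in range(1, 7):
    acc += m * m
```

Sum of squares 1² to 6² = 91
`acc` takes the values: 0 → 1 → 5 → 14 → 30 → 55 → 91

Answer: 91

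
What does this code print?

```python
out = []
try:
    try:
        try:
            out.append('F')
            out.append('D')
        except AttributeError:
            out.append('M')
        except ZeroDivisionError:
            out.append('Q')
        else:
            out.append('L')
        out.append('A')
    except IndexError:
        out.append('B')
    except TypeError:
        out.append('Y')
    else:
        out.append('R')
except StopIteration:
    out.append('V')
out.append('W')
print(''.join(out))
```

Execution trace: 'F' (inner try body) → 'D' (inner try body, no exception) → 'L' (inner else) → 'A' (try body, no exception) → 'R' (else) → 'W' (after the try/except). Output: FDLARW

Answer: FDLARW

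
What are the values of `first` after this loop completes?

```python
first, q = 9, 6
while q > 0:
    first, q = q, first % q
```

GCD of 9 and 6
`first` takes the values: 9 → 6 → 3

Answer: 3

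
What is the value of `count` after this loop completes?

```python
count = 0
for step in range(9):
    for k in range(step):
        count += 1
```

Triangle number: 0+1+2+...+8
`count` takes the values: 0 → 1 → 2 → 3 → 4 → 5 → 6 → 7 → 8 → 9 → 10 → 11 → 12 → 13 → 14 → 15 → 16 → 17 → 18 → 19 → 20 → 21 → 22 → 23 → 24 → 25 → 26 → 27 → 28 → 29 → 30 → 31 → 32 → 33 → 34 → 35 → 36

Answer: 36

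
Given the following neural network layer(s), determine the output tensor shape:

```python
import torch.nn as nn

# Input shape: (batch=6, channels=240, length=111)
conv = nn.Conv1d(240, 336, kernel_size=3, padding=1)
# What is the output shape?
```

Input: (6, 240, 111) -> Output: (6, 336, 111)

Answer: (6, 336, 111)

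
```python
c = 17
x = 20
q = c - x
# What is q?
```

Trace:
`c = 17` → c = 17
`x = 20` → x = 20
`q = c - x` → q = -3
So q = -3

Answer: -3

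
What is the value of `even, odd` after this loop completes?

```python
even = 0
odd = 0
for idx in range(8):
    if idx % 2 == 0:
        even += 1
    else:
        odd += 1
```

Count evens and odds in range(8)
`even, odd` takes the values: (0, 0) → (1, 0) → (1, 1) → (2, 1) → (2, 2) → (3, 2) → (3, 3) → (4, 3) → (4, 4)

Answer: 4, 4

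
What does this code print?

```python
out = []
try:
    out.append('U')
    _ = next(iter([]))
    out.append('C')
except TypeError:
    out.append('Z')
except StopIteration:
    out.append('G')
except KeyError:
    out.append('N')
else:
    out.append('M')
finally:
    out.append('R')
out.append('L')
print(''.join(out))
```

Execution trace: 'U' (try body) → 'G' (except StopIteration) → 'R' (finally) → 'L' (after the try/except). Output: UGRL

Answer: UGRL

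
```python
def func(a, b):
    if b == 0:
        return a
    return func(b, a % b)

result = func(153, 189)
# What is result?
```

func(153, 189) -> func(189, 153) -> func(153, 36) -> func(36, 9) -> func(9, 0) -> 9

Answer: 9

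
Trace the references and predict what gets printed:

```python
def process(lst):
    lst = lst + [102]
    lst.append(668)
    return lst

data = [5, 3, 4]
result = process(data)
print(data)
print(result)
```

Key concept: rebinding parameter vs mutation.
Step by step:
`data = [5, 3, 4]` → data = [5, 3, 4]
`result = process(data)` → result = [5, 3, 4, 102, 668]
`print(data)` → prints [5, 3, 4]
`print(result)` → prints [5, 3, 4, 102, 668]

Answer:
[5, 3, 4]
[5, 3, 4, 102, 668]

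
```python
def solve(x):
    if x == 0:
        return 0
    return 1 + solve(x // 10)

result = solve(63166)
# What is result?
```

Count of digits of 63166: 5

Answer: 5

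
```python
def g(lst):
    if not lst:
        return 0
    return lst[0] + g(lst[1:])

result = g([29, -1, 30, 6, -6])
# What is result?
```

29 + (-1) + 30 + 6 + (-6) + 0 = 58

Answer: 58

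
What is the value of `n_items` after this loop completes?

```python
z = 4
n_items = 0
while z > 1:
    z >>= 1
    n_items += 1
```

Count right shifts until 1
`n_items` takes the values: 0 → 1 → 2

Answer: 2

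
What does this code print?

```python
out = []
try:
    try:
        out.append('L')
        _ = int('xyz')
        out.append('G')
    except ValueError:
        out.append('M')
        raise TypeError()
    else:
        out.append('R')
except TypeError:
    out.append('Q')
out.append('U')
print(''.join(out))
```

Execution trace: 'L' (inner try body) → 'M' (inner except ValueError) → 'Q' (outer except TypeError) → 'U' (after the try/except). Output: LMQU

Answer: LMQU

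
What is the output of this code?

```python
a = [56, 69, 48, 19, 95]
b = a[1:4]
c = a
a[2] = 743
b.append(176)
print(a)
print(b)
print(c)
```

Key concept: slice vs alias.
Step by step:
`a = [56, 69, 48, 19, 95]` → a = [56, 69, 48, 19, 95]
`b = a[1:4]` → b = [69, 48, 19]
`c = a` → c = [56, 69, 48, 19, 95] (same object as a)
`a[2] = 743` → a = [56, 69, 743, 19, 95] (same object as c); c = [56, 69, 743, 19, 95] (same object as a)
`b.append(176)` → b = [69, 48, 19, 176]
`print(a)` → prints [56, 69, 743, 19, 95]
`print(b)` → prints [69, 48, 19, 176]
`print(c)` → prints [56, 69, 743, 19, 95]

Answer:
[56, 69, 743, 19, 95]
[69, 48, 19, 176]
[56, 69, 743, 19, 95]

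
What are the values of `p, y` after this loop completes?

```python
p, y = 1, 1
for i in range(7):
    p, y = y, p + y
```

Fibonacci: after 7 iterations
`p, y` takes the values: (1, 1) → (1, 2) → (2, 3) → (3, 5) → (5, 8) → (8, 13) → (13, 21) → (21, 34)

Answer: 21, 34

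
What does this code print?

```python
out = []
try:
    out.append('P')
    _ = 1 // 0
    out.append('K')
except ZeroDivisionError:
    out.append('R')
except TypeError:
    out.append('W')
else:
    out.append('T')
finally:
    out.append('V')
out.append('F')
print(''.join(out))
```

Execution trace: 'P' (try body) → 'R' (except ZeroDivisionError) → 'V' (finally) → 'F' (after the try/except). Output: PRVF

Answer: PRVF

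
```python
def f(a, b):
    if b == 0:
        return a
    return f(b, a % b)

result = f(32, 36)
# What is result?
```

f(32, 36) -> f(36, 32) -> f(32, 4) -> f(4, 0) -> 4

Answer: 4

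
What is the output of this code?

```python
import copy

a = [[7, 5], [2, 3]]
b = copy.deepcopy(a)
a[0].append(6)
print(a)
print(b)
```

Key concept: deep copy is fully independent.
Step by step:
`a = [[7, 5], [2, 3]]` → a = [[7, 5], [2, 3]]
`b = copy.deepcopy(a)` → b = [[7, 5], [2, 3]]
`a[0].append(6)` → a = [[7, 5, 6], [2, 3]]
`print(a)` → prints [[7, 5, 6], [2, 3]]
`print(b)` → prints [[7, 5], [2, 3]]

Answer:
[[7, 5, 6], [2, 3]]
[[7, 5], [2, 3]]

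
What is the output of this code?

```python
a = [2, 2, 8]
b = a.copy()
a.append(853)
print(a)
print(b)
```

Key concept: list.copy() creates independent copy.
Step by step:
`a = [2, 2, 8]` → a = [2, 2, 8]
`b = a.copy()` → b = [2, 2, 8]
`a.append(853)` → a = [2, 2, 8, 853]
`print(a)` → prints [2, 2, 8, 853]
`print(b)` → prints [2, 2, 8]

Answer:
[2, 2, 8, 853]
[2, 2, 8]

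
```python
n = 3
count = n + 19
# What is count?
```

Trace:
`n = 3` → n = 3
`count = n + 19` → count = 22
So count = 22

Answer: 22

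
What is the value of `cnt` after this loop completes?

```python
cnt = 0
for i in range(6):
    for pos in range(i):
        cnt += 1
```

Triangle number: 0+1+2+...+5
`cnt` takes the values: 0 → 1 → 2 → 3 → 4 → 5 → 6 → 7 → 8 → 9 → 10 → 11 → 12 → 13 → 14 → 15

Answer: 15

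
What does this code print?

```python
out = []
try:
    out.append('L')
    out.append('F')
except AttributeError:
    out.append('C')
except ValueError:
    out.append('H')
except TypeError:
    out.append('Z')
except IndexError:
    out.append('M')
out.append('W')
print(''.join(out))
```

Execution trace: 'L' (try body) → 'F' (try body, no exception) → 'W' (after the try/except). Output: LFW

Answer: LFW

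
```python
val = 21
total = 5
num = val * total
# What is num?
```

Trace:
`val = 21` → val = 21
`total = 5` → total = 5
`num = val * total` → num = 105
So num = 105

Answer: 105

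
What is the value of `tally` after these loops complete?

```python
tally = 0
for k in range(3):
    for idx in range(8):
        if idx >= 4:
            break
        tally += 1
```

Inner breaks at 4, outer runs 3 times
`tally` takes the values: 0 → 1 → 2 → 3 → 4 → 5 → 6 → 7 → 8 → 9 → 10 → 11 → 12

Answer: 12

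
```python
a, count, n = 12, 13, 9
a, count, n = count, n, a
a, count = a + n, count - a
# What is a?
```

Trace:
`a, count, n = 12, 13, 9` → a = 12; count = 13; n = 9
`a, count, n = count, n, a` → a = 13; count = 9; n = 12
`a, count = a + n, count - a` → a = 25; count = -4
So a = 25

Answer: 25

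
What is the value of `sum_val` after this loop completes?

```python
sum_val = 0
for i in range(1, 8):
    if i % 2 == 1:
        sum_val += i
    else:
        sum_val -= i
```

Add odd, subtract even
`sum_val` takes the values: 0 → 1 → -1 → 2 → -2 → 3 → -3 → 4

Answer: 4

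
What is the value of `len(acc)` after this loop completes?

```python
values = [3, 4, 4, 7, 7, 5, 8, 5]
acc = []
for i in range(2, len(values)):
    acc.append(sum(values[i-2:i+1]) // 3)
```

Number of 3-element averages
`acc` takes the values: [] → [3] → [3, 5] → [3, 5, 6] → [3, 5, 6, 6] → [3, 5, 6, 6, 6] → [3, 5, 6, 6, 6, 6]
So `len(acc)` = 6

Answer: 6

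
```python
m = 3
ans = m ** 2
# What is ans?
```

Trace:
`m = 3` → m = 3
`ans = m ** 2` → ans = 9
So ans = 9

Answer: 9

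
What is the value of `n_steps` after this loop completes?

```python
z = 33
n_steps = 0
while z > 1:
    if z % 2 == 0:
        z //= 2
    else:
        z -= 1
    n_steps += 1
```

Steps to reduce 33 to 1
`n_steps` takes the values: 0 → 1 → 2 → 3 → 4 → 5 → 6

Answer: 6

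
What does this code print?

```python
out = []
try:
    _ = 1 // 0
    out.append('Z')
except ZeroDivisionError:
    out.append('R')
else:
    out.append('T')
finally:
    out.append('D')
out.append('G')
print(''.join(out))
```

Execution trace: 'R' (except ZeroDivisionError) → 'D' (finally) → 'G' (after the try/except). Output: RDG

Answer: RDG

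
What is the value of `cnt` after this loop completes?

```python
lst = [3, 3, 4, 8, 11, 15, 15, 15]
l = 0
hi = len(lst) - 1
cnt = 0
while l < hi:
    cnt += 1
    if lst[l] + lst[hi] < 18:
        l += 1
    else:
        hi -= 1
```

Steps to find pair summing to 18
`cnt` takes the values: 0 → 1 → 2 → 3 → 4 → 5 → 6 → 7

Answer: 7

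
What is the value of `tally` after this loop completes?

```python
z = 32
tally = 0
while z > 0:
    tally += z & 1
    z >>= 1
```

Count set bits in 32 (binary: 0b100000)
`tally` takes the values: 0 → 1

Answer: 1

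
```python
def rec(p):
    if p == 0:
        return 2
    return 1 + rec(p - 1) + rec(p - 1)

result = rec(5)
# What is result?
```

rec(p) = 1 + 2·rec(p-1), rec(0)=2. Closed form: (2+1)·2^5 - 1 = 95.

Answer: 95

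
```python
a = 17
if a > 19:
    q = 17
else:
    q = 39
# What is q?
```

Trace:
`a = 17` → a = 17
`if a > 19: ...` → a > 19 is False, take else branch → q = 39
So q = 39

Answer: 39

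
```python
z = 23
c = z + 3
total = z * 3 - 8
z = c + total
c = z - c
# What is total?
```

Trace:
`z = 23` → z = 23
`c = z + 3` → c = 26
`total = z * 3 - 8` → total = 61
`z = c + total` → z = 87
`c = z - c` → c = 61
So total = 61

Answer: 61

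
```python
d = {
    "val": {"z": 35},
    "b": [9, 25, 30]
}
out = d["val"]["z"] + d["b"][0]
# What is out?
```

Trace:
`d = { ...` → d = {'val': {'z': 35}, 'b': [9, 25, 30]}
`out = d["val"]["z"] + d["b"][0]` → out = 44
So out = 44

Answer: 44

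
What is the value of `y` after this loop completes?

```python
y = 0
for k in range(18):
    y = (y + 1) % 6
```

Increment mod 6, 18 times = 0
`y` takes the values: 0 → 1 → 2 → 3 → 4 → 5 → 0 → 1 → 2 → 3 → 4 → 5 → 0 → 1 → 2 → 3 → 4 → 5 → 0

Answer: 0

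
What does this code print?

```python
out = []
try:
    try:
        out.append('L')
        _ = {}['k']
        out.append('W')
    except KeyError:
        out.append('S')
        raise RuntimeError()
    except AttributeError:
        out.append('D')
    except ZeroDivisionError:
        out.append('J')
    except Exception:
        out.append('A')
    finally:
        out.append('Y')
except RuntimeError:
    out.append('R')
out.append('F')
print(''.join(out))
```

Execution trace: 'L' (inner try body) → 'S' (inner except KeyError) → 'Y' (inner finally) → 'R' (outer except RuntimeError) → 'F' (after the try/except). Output: LSYRF

Answer: LSYRF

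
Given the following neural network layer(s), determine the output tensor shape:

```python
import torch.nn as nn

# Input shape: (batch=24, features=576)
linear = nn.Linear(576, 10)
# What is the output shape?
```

Input: (24, 576) -> Output: (24, 10)

Answer: (24, 10)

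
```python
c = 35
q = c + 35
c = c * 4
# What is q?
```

Trace:
`c = 35` → c = 35
`q = c + 35` → q = 70
`c = c * 4` → c = 140
So q = 70

Answer: 70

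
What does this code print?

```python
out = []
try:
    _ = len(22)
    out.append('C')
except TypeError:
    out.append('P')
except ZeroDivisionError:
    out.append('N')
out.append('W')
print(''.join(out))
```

Execution trace: 'P' (except TypeError) → 'W' (after the try/except). Output: PW

Answer: PW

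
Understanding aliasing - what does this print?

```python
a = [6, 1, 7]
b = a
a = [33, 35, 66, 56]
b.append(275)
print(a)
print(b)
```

Key concept: rebinding vs mutation: a is rebound to a new list, b still points at the original.
Step by step:
`a = [6, 1, 7]` → a = [6, 1, 7]
`b = a` → b = [6, 1, 7] (same object as a)
`a = [33, 35, 66, 56]` → a = [33, 35, 66, 56]
`b.append(275)` → b = [6, 1, 7, 275]
`print(a)` → prints [33, 35, 66, 56]
`print(b)` → prints [6, 1, 7, 275]

Answer:
[33, 35, 66, 56]
[6, 1, 7, 275]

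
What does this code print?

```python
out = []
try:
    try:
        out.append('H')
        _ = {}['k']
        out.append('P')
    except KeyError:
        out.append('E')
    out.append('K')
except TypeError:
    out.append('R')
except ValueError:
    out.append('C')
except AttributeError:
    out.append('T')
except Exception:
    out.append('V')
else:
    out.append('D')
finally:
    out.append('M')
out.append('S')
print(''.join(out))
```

Execution trace: 'H' (inner try body) → 'E' (inner except KeyError) → 'K' (try body, no exception) → 'D' (else) → 'M' (finally) → 'S' (after the try/except). Output: HEKDMS

Answer: HEKDMS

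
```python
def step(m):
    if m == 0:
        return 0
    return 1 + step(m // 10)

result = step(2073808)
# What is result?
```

Count of digits of 2073808: 7

Answer: 7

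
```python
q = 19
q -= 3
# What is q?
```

Trace:
`q = 19` → q = 19
`q -= 3` → q = 16
So q = 16

Answer: 16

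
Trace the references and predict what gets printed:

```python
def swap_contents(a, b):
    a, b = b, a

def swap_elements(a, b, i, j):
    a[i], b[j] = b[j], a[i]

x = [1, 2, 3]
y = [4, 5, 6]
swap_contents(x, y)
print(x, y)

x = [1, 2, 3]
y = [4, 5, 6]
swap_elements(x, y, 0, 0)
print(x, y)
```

Key concept: parameter rebinding vs mutation.
Step by step:
`x = [1, 2, 3]` → x = [1, 2, 3]
`y = [4, 5, 6]` → y = [4, 5, 6]
`swap_contents(x, y)` → no visible change to tracked variables
`print(x, y)` → prints [1, 2, 3] [4, 5, 6]
`x = [1, 2, 3]` → x = [1, 2, 3]
`y = [4, 5, 6]` → y = [4, 5, 6]
`swap_elements(x, y, 0, 0)` → x = [4, 2, 3]; y = [1, 5, 6]
`print(x, y)` → prints [4, 2, 3] [1, 5, 6]

Answer:
[1, 2, 3] [4, 5, 6]
[4, 2, 3] [1, 5, 6]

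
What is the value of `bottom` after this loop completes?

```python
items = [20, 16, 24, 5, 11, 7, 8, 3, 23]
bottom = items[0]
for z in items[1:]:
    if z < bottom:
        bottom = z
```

Minimum of [20, 16, 24, 5, 11, 7, 8, 3, 23]
`bottom` takes the values: 20 → 16 → 5 → 3

Answer: 3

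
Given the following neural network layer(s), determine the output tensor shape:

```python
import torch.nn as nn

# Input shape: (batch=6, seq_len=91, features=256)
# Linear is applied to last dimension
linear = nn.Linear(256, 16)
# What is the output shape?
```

Input: (6, 91, 256) -> Output: (6, 91, 16)

Answer: (6, 91, 16)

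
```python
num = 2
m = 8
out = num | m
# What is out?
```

Trace:
`num = 2` → num = 2
`m = 8` → m = 8
`out = num | m` → out = 10
So out = 10

Answer: 10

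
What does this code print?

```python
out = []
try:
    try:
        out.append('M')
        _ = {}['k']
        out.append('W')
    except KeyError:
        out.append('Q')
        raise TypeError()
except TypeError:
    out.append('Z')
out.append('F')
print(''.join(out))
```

Execution trace: 'M' (try body) → 'Q' (except KeyError) → 'Z' (outer except TypeError) → 'F' (after the try/except). Output: MQZF

Answer: MQZF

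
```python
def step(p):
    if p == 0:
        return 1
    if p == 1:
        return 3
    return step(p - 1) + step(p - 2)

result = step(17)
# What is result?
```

Build up from base cases: step(0)=1, step(1)=3, step(2)=4, step(3)=7, step(4)=11, step(5)=18, step(6)=29, ..., step(17)=5778

Answer: 5778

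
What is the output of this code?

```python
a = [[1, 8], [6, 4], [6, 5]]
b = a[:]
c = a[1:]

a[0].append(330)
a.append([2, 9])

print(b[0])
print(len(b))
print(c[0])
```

Key concept: slice with nested mutation.
Step by step:
`a = [[1, 8], [6, 4], [6, 5]]` → a = [[1, 8], [6, 4], [6, 5]]
`b = a[:]` → b = [[1, 8], [6, 4], [6, 5]]
`c = a[1:]` → c = [[6, 4], [6, 5]]
`a[0].append(330)` → a = [[1, 8, 330], [6, 4], [6, 5]]; b = [[1, 8, 330], [6, 4], [6, 5]]
`a.append([2, 9])` → a = [[1, 8, 330], [6, 4], [6, 5], [2, 9]]
`print(b[0])` → prints [1, 8, 330]
`print(len(b))` → prints 3
`print(c[0])` → prints [6, 4]

Answer:
[1, 8, 330]
3
[6, 4]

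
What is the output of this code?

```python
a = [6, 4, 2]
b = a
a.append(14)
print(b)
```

Key concept: basic list aliasing.
Step by step:
`a = [6, 4, 2]` → a = [6, 4, 2]
`b = a` → b = [6, 4, 2] (same object as a)
`a.append(14)` → a = [6, 4, 2, 14] (same object as b); b = [6, 4, 2, 14] (same object as a)
`print(b)` → prints [6, 4, 2, 14]

Answer: [6, 4, 2, 14]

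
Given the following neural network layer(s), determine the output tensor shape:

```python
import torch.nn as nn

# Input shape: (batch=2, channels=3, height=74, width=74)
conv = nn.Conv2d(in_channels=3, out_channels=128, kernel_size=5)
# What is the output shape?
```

Input: (2, 3, 74, 74) -> Output: (2, 128, 70, 70)

Answer: (2, 128, 70, 70)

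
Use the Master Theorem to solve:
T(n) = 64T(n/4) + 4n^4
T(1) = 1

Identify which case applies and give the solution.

a=64, b=4, f(n)=4n^4. log_4(64) = 3. Since c=4 > 3 and the regularity condition holds (64(n/4)^4 = (64/4^4)n^4 with 64/4^4 < 1), Case 3 applies: T(n) = Θ(f(n)) = O(n^4).

Answer: O(n^4) - Case 3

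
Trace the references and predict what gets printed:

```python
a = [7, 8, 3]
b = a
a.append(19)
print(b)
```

Key concept: basic list aliasing.
Step by step:
`a = [7, 8, 3]` → a = [7, 8, 3]
`b = a` → b = [7, 8, 3] (same object as a)
`a.append(19)` → a = [7, 8, 3, 19] (same object as b); b = [7, 8, 3, 19] (same object as a)
`print(b)` → prints [7, 8, 3, 19]

Answer: [7, 8, 3, 19]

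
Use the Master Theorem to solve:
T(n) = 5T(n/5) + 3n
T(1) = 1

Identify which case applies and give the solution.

a=5, b=5, f(n)=3n. log_5(5) = 1. Since c=1 = 1, Case 2 applies: T(n) = Θ(n^log_b(a) · log n) = O(n log n).

Answer: O(n log n) - Case 2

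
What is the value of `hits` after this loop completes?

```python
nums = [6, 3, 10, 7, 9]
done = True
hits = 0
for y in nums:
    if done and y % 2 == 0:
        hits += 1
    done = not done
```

Count even values at even positions
`hits` takes the values: 0 → 1 → 2

Answer: 2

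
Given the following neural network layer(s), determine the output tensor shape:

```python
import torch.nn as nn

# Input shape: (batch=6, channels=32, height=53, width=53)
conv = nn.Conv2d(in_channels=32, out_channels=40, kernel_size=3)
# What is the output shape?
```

Input: (6, 32, 53, 53) -> Output: (6, 40, 51, 51)

Answer: (6, 40, 51, 51)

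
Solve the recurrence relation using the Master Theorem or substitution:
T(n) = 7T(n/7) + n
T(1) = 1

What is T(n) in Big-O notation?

By Master Theorem: a=7, b=7, f(n)=n. Since log_7(7) = 1 and f(n) = Θ(n^1), Case 2 applies. T(n) = O(n log n).

Answer: O(n log n)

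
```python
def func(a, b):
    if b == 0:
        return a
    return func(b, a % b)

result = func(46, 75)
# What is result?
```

func(46, 75) -> func(75, 46) -> func(46, 29) -> func(29, 17) -> func(17, 12) -> func(12, 5) -> func(5, 2) -> func(2, 1) -> func(1, 0) -> 1

Answer: 1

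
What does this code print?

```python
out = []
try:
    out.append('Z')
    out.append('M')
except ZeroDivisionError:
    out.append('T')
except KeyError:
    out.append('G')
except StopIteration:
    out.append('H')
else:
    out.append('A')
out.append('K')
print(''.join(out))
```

Execution trace: 'Z' (try body) → 'M' (try body, no exception) → 'A' (else) → 'K' (after the try/except). Output: ZMAK

Answer: ZMAK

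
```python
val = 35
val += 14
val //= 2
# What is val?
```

Trace:
`val = 35` → val = 35
`val += 14` → val = 49
`val //= 2` → val = 24
So val = 24

Answer: 24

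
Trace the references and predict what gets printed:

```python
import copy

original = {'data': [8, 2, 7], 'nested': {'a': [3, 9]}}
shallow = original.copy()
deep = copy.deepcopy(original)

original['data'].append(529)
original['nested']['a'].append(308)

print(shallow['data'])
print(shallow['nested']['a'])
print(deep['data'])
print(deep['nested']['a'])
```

Key concept: comparing shallow vs deep copy.
Step by step:
`original = {'data': [8, 2, 7], 'nested': {'a': [3, 9]}}` → original = {'data': [8, 2, 7], 'nested': {'a': [3, 9]}}
`shallow = original.copy()` → shallow = {'data': [8, 2, 7], 'nested': {'a': [3, 9]}}
`deep = copy.deepcopy(original)` → deep = {'data': [8, 2, 7], 'nested': {'a': [3, 9]}}
`original['data'].append(529)` → original = {'data': [8, 2, 7, 529], 'nested': {'a': [3, 9]}}; shallow = {'data': [8, 2, 7, 529], 'nested': {'a': [3, 9]}}
`original['nested']['a'].append(308)` → original = {'data': [8, 2, 7, 529], 'nested': {'a': [3, 9, 308]}}; shallow = {'data': [8, 2, 7, 529], 'nested': {'a': [3, 9, 308]}}
`print(shallow['data'])` → prints [8, 2, 7, 529]
`print(shallow['nested']['a'])` → prints [3, 9, 308]
`print(deep['data'])` → prints [8, 2, 7]
`print(deep['nested']['a'])` → prints [3, 9]

Answer:
[8, 2, 7, 529]
[3, 9, 308]
[8, 2, 7]
[3, 9]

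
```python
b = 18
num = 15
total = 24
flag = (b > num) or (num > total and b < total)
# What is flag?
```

Trace:
`b = 18` → b = 18
`num = 15` → num = 15
`total = 24` → total = 24
`flag = (b > num) or (num > total and b < total)` → flag = True
So flag = True

Answer: True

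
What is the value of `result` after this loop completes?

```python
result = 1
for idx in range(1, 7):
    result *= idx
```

6! = 720
`result` takes the values: 1 → 2 → 6 → 24 → 120 → 720

Answer: 720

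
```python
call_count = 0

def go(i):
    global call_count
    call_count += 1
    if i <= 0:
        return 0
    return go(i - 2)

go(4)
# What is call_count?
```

Linear recursion stepping by 2: 3 calls from i=4 down to ≤0.

Answer: 3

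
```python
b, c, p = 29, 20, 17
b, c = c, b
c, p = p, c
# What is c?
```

Trace:
`b, c, p = 29, 20, 17` → b = 29; c = 20; p = 17
`b, c = c, b` → b = 20; c = 29
`c, p = p, c` → c = 17; p = 29
So c = 17

Answer: 17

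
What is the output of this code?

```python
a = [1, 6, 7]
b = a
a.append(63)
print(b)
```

Key concept: basic list aliasing.
Step by step:
`a = [1, 6, 7]` → a = [1, 6, 7]
`b = a` → b = [1, 6, 7] (same object as a)
`a.append(63)` → a = [1, 6, 7, 63] (same object as b); b = [1, 6, 7, 63] (same object as a)
`print(b)` → prints [1, 6, 7, 63]

Answer: [1, 6, 7, 63]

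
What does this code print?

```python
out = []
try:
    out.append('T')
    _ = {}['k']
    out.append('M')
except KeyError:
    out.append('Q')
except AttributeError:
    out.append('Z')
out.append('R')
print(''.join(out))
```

Execution trace: 'T' (try body) → 'Q' (except KeyError) → 'R' (after the try/except). Output: TQR

Answer: TQR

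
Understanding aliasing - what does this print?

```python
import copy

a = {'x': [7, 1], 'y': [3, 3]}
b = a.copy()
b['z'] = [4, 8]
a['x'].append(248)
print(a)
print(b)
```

Key concept: shallow copy of dict with mutable values.
Step by step:
`a = {'x': [7, 1], 'y': [3, 3]}` → a = {'x': [7, 1], 'y': [3, 3]}
`b = a.copy()` → b = {'x': [7, 1], 'y': [3, 3]}
`b['z'] = [4, 8]` → b = {'x': [7, 1], 'y': [3, 3], 'z': [4, 8]}
`a['x'].append(248)` → a = {'x': [7, 1, 248], 'y': [3, 3]}; b = {'x': [7, 1, 248], 'y': [3, 3], 'z': [4, 8]}
`print(a)` → prints {'x': [7, 1, 248], 'y': [3, 3]}
`print(b)` → prints {'x': [7, 1, 248], 'y': [3, 3], 'z': [4, 8]}

Answer:
{'x': [7, 1, 248], 'y': [3, 3]}
{'x': [7, 1, 248], 'y': [3, 3], 'z': [4, 8]}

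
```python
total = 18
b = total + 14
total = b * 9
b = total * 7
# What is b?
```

Trace:
`total = 18` → total = 18
`b = total + 14` → b = 32
`total = b * 9` → total = 288
`b = total * 7` → b = 2016
So b = 2016

Answer: 2016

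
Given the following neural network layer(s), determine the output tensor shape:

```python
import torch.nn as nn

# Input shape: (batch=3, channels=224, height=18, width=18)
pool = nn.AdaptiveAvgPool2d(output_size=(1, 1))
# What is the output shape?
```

Input: (3, 224, 18, 18) -> Output: (3, 224, 1, 1)

Answer: (3, 224, 1, 1)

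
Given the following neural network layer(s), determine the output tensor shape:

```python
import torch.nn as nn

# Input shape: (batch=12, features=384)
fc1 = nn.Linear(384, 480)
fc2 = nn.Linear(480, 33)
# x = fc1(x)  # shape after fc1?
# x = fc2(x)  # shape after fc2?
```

Input: (12, 384) -> after fc1: (12, 480) -> Output: (12, 33)

Answer: (12, 33)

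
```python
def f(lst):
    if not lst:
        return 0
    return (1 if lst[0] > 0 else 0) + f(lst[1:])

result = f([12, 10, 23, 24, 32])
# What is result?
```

Count of positive elements in [12, 10, 23, 24, 32] = 5

Answer: 5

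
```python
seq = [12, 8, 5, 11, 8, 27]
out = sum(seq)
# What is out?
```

Trace:
`seq = [12, 8, 5, 11, 8, 27]` → seq = [12, 8, 5, 11, 8, 27]
`out = sum(seq)` → out = 71
So out = 71

Answer: 71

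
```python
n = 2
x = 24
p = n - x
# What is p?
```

Trace:
`n = 2` → n = 2
`x = 24` → x = 24
`p = n - x` → p = -22
So p = -22

Answer: -22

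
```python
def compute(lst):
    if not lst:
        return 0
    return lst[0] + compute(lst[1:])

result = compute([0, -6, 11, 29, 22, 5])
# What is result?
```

0 + (-6) + 11 + 29 + 22 + 5 + 0 = 61

Answer: 61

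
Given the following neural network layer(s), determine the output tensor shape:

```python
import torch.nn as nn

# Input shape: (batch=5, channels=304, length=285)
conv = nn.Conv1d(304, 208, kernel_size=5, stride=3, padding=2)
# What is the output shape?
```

Input: (5, 304, 285) -> Output: (5, 208, 95)

Answer: (5, 208, 95)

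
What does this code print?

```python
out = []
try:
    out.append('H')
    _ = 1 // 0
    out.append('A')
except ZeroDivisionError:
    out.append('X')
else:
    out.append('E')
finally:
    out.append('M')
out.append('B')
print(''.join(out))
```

Execution trace: 'H' (try body) → 'X' (except ZeroDivisionError) → 'M' (finally) → 'B' (after the try/except). Output: HXMB

Answer: HXMB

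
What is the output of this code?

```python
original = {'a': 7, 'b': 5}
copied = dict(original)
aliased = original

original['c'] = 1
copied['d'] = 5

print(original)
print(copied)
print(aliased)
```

Key concept: dict() creates copy, assignment creates alias.
Step by step:
`original = {'a': 7, 'b': 5}` → original = {'a': 7, 'b': 5}
`copied = dict(original)` → copied = {'a': 7, 'b': 5}
`aliased = original` → aliased = {'a': 7, 'b': 5} (same object as original)
`original['c'] = 1` → original = {'a': 7, 'b': 5, 'c': 1} (same object as aliased); aliased = {'a': 7, 'b': 5, 'c': 1} (same object as original)
`copied['d'] = 5` → copied = {'a': 7, 'b': 5, 'd': 5}
`print(original)` → prints {'a': 7, 'b': 5, 'c': 1}
`print(copied)` → prints {'a': 7, 'b': 5, 'd': 5}
`print(aliased)` → prints {'a': 7, 'b': 5, 'c': 1}

Answer:
{'a': 7, 'b': 5, 'c': 1}
{'a': 7, 'b': 5, 'd': 5}
{'a': 7, 'b': 5, 'c': 1}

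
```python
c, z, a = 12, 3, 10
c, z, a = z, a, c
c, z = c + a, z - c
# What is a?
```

Trace:
`c, z, a = 12, 3, 10` → c = 12; z = 3; a = 10
`c, z, a = z, a, c` → c = 3; z = 10; a = 12
`c, z = c + a, z - c` → c = 15; z = 7
So a = 12

Answer: 12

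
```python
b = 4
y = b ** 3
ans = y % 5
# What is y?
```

Trace:
`b = 4` → b = 4
`y = b ** 3` → y = 64
`ans = y % 5` → ans = 4
So y = 64

Answer: 64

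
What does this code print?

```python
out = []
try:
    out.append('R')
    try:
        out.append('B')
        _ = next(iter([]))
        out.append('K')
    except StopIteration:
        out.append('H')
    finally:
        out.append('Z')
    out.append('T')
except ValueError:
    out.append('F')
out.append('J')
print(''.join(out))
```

Execution trace: 'R' (try body) → 'B' (inner try body) → 'H' (inner except StopIteration) → 'Z' (inner finally) → 'T' (try body, no exception) → 'J' (after the try/except). Output: RBHZTJ

Answer: RBHZTJ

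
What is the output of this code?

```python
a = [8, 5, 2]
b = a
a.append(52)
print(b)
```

Key concept: basic list aliasing.
Step by step:
`a = [8, 5, 2]` → a = [8, 5, 2]
`b = a` → b = [8, 5, 2] (same object as a)
`a.append(52)` → a = [8, 5, 2, 52] (same object as b); b = [8, 5, 2, 52] (same object as a)
`print(b)` → prints [8, 5, 2, 52]

Answer: [8, 5, 2, 52]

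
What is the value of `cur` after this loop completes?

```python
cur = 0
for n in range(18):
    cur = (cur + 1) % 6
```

Increment mod 6, 18 times = 0
`cur` takes the values: 0 → 1 → 2 → 3 → 4 → 5 → 0 → 1 → 2 → 3 → 4 → 5 → 0 → 1 → 2 → 3 → 4 → 5 → 0

Answer: 0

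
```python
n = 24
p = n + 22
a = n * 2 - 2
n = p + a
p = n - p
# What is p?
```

Trace:
`n = 24` → n = 24
`p = n + 22` → p = 46
`a = n * 2 - 2` → a = 46
`n = p + a` → n = 92
`p = n - p` → p = 46
So p = 46

Answer: 46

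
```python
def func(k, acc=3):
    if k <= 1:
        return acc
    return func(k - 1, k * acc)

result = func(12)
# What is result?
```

Accumulator trace (n, acc): (12, 3) -> (11, 36) -> (10, 396) -> (9, 3960) -> (8, 35640) -> (7, 285120) -> (6, 1995840) -> (5, 11975040) -> (4, 59875200) -> (3, 239500800) -> (2, 718502400) -> (1, 1437004800) -> return 1437004800

Answer: 1437004800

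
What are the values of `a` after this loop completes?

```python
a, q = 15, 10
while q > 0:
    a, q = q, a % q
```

GCD of 15 and 10
`a` takes the values: 15 → 10 → 5

Answer: 5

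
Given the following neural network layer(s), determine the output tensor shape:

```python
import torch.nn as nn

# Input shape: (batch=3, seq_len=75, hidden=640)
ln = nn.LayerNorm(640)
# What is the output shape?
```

Input: (3, 75, 640) -> Output: (3, 75, 640)

Answer: (3, 75, 640)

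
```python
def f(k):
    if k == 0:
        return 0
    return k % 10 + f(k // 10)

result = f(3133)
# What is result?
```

Sum of digits of 3133: 3 + 3 + 1 + 3 = 10

Answer: 10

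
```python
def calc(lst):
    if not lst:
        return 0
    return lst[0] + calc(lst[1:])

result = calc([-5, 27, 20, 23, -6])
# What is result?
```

(-5) + 27 + 20 + 23 + (-6) + 0 = 59

Answer: 59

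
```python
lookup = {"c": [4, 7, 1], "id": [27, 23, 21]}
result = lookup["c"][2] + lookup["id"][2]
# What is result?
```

Trace:
`lookup = {"c": [4, 7, 1], "id": [27, 23, 21]}` → lookup = {'c': [4, 7, 1], 'id': [27, 23, 21]}
`result = lookup["c"][2] + lookup["id"][2]` → result = 22
So result = 22

Answer: 22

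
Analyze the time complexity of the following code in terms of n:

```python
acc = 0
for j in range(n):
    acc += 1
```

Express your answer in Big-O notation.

Each loop level contributes: n. Multiplying the contributions gives O(n).

Answer: O(n)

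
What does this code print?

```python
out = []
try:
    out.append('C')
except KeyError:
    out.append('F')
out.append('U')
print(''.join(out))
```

Execution trace: 'C' (try body, no exception) → 'U' (after the try/except). Output: CU

Answer: CU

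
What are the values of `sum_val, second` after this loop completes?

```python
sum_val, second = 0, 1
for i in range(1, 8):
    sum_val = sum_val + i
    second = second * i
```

Sum and factorial of 1 to 7
`sum_val, second` takes the values: (0, 1) → (1, 1) → (3, 1) → (3, 2) → (6, 2) → (6, 6) → (10, 6) → (10, 24) → (15, 24) → (15, 120) → (21, 120) → (21, 720) → (28, 720) → (28, 5040)

Answer: 28, 5040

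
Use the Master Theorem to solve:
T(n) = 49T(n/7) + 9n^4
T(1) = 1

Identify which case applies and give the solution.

a=49, b=7, f(n)=9n^4. log_7(49) = 2. Since c=4 > 2 and the regularity condition holds (49(n/7)^4 = (49/7^4)n^4 with 49/7^4 < 1), Case 3 applies: T(n) = Θ(f(n)) = O(n^4).

Answer: O(n^4) - Case 3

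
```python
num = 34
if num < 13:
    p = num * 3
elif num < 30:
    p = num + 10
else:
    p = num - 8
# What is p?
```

Trace:
`num = 34` → num = 34
`if num < 13: ...` → num < 13 is False, num < 30 is False, take else branch → p = 26
So p = 26

Answer: 26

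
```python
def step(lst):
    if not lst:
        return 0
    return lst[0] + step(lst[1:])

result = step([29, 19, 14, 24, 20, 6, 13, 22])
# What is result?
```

29 + 19 + 14 + 24 + 20 + 6 + 13 + 22 + 0 = 147

Answer: 147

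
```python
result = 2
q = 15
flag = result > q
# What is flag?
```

Trace:
`result = 2` → result = 2
`q = 15` → q = 15
`flag = result > q` → flag = False
So flag = False

Answer: False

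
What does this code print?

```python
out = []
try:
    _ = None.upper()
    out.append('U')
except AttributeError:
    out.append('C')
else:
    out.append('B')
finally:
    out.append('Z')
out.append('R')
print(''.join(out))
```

Execution trace: 'C' (except AttributeError) → 'Z' (finally) → 'R' (after the try/except). Output: CZR

Answer: CZR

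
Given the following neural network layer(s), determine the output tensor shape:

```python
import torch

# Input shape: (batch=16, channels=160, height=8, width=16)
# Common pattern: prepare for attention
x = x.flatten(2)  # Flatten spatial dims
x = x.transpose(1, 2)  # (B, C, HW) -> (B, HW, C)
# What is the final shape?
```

Input: (16, 160, 8, 16) -> after flatten(2): (16, 160, 128) -> Output: (16, 128, 160)

Answer: (16, 128, 160)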